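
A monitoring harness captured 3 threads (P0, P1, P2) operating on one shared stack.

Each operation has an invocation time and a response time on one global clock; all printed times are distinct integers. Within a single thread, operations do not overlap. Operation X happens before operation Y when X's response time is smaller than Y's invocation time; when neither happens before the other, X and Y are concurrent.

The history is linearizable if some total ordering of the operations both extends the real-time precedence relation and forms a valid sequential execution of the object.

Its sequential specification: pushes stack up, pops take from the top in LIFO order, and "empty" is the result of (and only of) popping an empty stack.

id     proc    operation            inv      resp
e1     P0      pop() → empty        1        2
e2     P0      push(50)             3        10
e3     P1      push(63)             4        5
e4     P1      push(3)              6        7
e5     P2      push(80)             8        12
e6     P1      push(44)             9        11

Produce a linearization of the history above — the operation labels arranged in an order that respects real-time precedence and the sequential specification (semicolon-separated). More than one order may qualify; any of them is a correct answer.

e1; e2; e3; e4; e5; e6

after step 1 (e1 pop() → empty): stack <>
after step 2 (e2 push(50)): stack <50>
after step 3 (e3 push(63)): stack <50,63>
after step 4 (e4 push(3)): stack <50,63,3>
after step 5 (e5 push(80)): stack <50,63,3,80>
after step 6 (e6 push(44)): stack <50,63,3,80,44>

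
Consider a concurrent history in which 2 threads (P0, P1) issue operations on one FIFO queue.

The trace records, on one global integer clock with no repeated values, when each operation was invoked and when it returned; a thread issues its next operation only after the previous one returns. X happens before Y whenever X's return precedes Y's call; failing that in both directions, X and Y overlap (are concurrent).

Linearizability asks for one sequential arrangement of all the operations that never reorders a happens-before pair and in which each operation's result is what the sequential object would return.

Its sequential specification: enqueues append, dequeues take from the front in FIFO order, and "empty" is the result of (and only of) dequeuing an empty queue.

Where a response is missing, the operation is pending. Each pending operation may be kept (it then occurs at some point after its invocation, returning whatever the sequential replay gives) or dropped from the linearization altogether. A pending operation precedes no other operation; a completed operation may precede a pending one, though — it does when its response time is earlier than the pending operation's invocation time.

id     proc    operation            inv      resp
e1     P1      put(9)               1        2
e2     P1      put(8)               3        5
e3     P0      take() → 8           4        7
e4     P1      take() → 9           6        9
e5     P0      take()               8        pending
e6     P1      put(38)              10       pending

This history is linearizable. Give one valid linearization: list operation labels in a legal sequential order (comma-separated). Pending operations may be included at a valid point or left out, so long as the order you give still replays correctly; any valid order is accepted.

1. e1 put(9), leaving queue <9>
2. e2 put(8), leaving queue <9,8>
3. e4 take() → 9, leaving queue <8>
4. e3 take() → 8, leaving queue <>

e1, e2, e4, e3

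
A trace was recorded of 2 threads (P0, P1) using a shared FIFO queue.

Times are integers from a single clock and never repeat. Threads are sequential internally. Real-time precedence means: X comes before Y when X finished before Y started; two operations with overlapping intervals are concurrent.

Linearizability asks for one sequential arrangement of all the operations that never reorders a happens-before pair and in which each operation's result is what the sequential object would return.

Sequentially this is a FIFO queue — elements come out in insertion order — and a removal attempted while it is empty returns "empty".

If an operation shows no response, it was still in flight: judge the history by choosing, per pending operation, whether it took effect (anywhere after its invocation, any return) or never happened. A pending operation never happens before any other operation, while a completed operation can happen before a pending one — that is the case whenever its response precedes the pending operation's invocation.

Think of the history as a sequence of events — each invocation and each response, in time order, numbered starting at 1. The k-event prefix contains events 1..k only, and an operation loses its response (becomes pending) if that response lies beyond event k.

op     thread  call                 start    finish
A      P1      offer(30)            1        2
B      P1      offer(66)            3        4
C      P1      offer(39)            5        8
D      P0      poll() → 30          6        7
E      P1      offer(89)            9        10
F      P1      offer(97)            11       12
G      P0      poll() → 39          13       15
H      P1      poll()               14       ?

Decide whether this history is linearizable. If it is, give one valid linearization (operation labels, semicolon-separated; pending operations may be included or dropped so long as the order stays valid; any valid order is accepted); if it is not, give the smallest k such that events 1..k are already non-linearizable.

linearizable — witness: A; B; C; D; E; F; H; G

1. A offer(30), leaving queue <30>
2. B offer(66), leaving queue <30,66>
3. C offer(39), leaving queue <30,66,39>
4. D poll() → 30, leaving queue <66,39>
5. E offer(89), leaving queue <66,39,89>
6. F offer(97), leaving queue <66,39,89,97>
7. H poll() (pending, included), leaving queue <39,89,97>
8. G poll() → 39, leaving queue <89,97>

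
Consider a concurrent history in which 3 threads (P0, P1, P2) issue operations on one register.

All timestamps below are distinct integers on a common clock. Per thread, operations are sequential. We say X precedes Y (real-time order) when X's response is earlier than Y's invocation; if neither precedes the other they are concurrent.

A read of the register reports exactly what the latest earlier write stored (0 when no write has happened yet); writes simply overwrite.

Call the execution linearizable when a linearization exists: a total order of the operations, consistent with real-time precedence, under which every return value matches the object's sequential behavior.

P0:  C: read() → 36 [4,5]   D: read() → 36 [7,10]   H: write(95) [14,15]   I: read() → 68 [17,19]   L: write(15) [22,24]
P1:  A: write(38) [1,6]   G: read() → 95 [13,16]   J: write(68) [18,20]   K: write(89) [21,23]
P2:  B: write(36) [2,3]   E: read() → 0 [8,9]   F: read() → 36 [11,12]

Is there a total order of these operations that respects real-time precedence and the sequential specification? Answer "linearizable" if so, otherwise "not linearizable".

already the first 9 events (up to E's response at time 9) admit no linearization; the first 8 still do
4 completed operations, 3 real-time-consistent orders — every register replay fails
every completion of the 1 pending operation (D) was checked; none linearizes
e.g. A, B, C, E (pending dropped): illegal at step 4, since E read() → 0 cannot apply there
e.g. B, A, C, E (pending dropped): illegal at step 3, since C read() → 36 cannot apply there

not linearizable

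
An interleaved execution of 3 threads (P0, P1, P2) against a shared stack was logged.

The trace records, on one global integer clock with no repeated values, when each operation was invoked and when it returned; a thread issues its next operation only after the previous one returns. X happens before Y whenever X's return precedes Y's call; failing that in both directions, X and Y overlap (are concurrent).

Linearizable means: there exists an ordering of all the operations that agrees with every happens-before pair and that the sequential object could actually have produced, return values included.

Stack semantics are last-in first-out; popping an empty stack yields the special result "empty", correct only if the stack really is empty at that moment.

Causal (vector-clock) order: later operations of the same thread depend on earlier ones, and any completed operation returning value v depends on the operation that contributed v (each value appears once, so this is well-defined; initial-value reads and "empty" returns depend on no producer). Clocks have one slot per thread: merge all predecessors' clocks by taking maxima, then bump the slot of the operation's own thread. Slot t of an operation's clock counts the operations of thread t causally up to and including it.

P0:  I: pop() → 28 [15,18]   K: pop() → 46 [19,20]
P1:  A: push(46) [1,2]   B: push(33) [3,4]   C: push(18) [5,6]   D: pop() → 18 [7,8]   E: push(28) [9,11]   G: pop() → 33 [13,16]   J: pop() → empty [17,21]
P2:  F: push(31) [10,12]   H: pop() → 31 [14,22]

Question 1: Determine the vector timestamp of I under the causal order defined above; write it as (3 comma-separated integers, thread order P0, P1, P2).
Answer: (1, 5, 0)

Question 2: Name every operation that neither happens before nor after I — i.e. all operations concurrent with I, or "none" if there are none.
Answer: G, H, J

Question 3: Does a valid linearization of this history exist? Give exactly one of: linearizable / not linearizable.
one valid linearization: A, B, C, D, E, F, H, I, G, K, J
1. A push(46), leaving stack <46>
2. B push(33), leaving stack <46,33>
3. C push(18), leaving stack <46,33,18>
4. D pop() → 18, leaving stack <46,33>
5. E push(28), leaving stack <46,33,28>
6. F push(31), leaving stack <46,33,28,31>
7. H pop() → 31, leaving stack <46,33,28>
8. I pop() → 28, leaving stack <46,33>
9. G pop() → 33, leaving stack <46>
10. K pop() → 46, leaving stack <>
11. J pop() → empty, leaving stack <>

linearizable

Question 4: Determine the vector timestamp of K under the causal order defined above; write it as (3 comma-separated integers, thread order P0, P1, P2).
Answer: (2, 5, 0)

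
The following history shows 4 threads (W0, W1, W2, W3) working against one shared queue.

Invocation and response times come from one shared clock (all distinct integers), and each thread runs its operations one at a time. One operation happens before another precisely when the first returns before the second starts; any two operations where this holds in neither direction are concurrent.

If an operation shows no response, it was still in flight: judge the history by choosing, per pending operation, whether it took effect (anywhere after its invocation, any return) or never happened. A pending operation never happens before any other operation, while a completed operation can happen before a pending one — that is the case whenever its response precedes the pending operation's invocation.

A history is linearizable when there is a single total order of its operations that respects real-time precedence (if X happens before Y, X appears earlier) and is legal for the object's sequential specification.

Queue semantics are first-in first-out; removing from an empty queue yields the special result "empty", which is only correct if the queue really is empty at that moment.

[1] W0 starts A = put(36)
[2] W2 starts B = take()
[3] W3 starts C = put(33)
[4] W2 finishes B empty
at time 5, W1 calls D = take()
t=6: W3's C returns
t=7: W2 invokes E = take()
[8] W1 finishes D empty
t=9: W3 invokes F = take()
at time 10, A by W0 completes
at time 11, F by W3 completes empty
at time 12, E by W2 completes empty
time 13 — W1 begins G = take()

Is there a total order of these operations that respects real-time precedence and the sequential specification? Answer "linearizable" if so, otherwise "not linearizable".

not linearizable

prefix check: 1..11 passes, 1..12 fails once E's time-12 response joins
48 orders of the 6 completed queue ops respect real time; none is legal
e.g. A, B, C, D, E, F: illegal at step 2, since B take() → empty cannot apply there
e.g. A, B, C, D, F, E: illegal at step 2, since B take() → empty cannot apply there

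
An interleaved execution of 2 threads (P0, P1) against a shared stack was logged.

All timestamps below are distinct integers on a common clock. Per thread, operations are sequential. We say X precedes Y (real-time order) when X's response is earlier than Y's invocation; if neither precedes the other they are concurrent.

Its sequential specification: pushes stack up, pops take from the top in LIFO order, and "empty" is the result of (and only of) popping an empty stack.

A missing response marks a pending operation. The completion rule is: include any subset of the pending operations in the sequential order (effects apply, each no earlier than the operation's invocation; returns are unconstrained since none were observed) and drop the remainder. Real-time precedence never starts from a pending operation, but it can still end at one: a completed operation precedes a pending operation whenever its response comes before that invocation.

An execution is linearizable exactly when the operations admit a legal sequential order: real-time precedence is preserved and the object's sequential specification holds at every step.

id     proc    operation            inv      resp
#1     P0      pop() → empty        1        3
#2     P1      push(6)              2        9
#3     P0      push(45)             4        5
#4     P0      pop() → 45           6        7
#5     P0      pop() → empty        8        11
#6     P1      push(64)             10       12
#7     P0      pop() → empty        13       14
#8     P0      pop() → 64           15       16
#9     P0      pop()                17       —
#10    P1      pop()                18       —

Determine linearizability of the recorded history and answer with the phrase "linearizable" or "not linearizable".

cut after 13 events: linearizable; cut after 14 events (#7 responds, time 14): not linearizable
7 completed operations, 9 real-time-consistent orders — every stack replay fails
e.g. #1, #2, #3, #4, #5, #6, #7: illegal at step 5, since #5 pop() → empty cannot apply there
e.g. #1, #2, #3, #4, #6, #5, #7: illegal at step 6, since #5 pop() → empty cannot apply there

not linearizable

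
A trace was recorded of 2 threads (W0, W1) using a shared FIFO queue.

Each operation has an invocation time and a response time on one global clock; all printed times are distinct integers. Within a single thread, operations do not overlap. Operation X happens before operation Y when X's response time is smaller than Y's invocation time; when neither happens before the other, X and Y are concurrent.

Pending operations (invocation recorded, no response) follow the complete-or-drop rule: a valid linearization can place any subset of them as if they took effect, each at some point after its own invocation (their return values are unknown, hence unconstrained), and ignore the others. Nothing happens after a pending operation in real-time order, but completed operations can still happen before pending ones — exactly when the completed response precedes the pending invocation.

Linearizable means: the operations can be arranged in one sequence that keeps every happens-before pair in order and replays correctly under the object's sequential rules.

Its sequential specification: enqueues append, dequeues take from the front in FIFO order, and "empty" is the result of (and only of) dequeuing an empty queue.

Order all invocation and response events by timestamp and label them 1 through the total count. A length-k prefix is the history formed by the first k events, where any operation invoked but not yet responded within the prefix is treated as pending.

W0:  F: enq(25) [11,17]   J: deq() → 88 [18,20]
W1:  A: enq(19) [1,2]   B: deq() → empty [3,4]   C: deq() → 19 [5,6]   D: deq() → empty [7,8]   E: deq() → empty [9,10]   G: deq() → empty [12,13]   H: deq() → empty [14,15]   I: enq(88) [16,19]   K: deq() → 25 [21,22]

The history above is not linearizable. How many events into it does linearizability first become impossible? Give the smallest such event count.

4

a valid linearization of events 1..3 exists, for instance A:
1. A enq(19), leaving queue <19>
at event 4 (B's time-4 response) nothing linearizes any more
take A, B: step 2 already fails, because B deq() → empty cannot occur there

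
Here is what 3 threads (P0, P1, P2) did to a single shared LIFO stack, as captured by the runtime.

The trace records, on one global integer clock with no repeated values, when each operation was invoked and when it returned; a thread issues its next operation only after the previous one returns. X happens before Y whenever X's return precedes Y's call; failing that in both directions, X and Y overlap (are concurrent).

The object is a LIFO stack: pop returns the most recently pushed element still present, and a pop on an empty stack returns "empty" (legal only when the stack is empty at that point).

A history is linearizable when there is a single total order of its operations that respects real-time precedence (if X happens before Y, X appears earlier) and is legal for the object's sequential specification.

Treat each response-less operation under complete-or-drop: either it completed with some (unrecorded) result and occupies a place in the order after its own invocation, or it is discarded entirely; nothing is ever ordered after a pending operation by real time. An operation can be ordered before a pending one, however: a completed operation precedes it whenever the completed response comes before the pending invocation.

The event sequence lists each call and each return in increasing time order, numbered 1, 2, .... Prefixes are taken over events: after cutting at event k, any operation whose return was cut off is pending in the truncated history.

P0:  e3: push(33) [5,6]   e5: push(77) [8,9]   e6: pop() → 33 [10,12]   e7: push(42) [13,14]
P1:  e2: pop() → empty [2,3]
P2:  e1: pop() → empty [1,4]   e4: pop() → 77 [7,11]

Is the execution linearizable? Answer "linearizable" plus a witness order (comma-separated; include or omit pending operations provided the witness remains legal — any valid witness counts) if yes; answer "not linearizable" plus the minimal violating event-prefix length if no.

1. e1 pop() → empty, leaving stack <>
2. e2 pop() → empty, leaving stack <>
3. e3 push(33), leaving stack <33>
4. e5 push(77), leaving stack <33,77>
5. e4 pop() → 77, leaving stack <33>
6. e6 pop() → 33, leaving stack <>
7. e7 push(42), leaving stack <42>

linearizable — witness: e1, e2, e3, e5, e4, e6, e7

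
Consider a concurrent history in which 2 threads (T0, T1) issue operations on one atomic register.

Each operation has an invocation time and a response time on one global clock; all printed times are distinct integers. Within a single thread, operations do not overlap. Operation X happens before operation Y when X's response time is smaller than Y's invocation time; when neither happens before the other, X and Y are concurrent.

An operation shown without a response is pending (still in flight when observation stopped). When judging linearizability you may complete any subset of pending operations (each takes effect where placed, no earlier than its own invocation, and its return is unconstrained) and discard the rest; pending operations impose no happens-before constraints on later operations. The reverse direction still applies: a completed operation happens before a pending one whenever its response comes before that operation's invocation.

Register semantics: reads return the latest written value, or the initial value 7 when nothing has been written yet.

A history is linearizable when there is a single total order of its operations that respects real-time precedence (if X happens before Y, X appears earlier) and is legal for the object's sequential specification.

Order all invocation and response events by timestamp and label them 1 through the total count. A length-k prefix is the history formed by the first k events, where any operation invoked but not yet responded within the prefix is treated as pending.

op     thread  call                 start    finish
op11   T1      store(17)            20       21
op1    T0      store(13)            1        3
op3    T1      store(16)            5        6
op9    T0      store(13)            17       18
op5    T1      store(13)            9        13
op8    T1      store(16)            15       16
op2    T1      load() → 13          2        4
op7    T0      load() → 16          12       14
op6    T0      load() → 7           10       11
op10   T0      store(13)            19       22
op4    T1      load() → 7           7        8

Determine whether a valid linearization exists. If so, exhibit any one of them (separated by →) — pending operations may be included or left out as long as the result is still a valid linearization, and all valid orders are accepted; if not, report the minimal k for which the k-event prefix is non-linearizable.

not linearizable — minimal violating prefix: 8 events

cut after 7 events: linearizable; cut after 8 events (op4 responds, time 8): not linearizable
every one of the 2 real-time-consistent orders over 4 completed atomic register ops fails the sequential spec
sample order op1, op2, op3, op4 stalls at step 4 — op4 load() → 7 has no legal effect
sample order op2, op1, op3, op4 stalls at step 1 — op2 load() → 13 has no legal effect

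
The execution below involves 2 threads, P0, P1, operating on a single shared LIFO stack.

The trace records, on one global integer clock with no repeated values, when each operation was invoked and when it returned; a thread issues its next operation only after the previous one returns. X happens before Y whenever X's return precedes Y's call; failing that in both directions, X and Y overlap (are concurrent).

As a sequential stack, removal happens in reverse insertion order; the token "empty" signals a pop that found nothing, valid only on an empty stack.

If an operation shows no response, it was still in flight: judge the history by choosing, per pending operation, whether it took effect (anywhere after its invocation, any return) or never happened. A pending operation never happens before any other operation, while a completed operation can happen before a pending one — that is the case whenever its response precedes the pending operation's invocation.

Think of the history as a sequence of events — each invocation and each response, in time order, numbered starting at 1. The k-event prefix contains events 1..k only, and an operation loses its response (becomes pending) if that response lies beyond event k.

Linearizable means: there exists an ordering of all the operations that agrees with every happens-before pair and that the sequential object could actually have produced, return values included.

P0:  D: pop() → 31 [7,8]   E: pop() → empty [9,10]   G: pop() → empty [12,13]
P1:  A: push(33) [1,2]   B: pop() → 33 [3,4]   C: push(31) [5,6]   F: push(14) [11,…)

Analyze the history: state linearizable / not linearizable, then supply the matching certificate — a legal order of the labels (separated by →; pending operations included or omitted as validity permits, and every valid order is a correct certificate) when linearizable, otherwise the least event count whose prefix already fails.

linearizable — witness: A → B → C → D → E → G

after step 1 (A push(33)): stack <33>
after step 2 (B pop() → 33): stack <>
after step 3 (C push(31)): stack <31>
after step 4 (D pop() → 31): stack <>
after step 5 (E pop() → empty): stack <>
after step 6 (G pop() → empty): stack <>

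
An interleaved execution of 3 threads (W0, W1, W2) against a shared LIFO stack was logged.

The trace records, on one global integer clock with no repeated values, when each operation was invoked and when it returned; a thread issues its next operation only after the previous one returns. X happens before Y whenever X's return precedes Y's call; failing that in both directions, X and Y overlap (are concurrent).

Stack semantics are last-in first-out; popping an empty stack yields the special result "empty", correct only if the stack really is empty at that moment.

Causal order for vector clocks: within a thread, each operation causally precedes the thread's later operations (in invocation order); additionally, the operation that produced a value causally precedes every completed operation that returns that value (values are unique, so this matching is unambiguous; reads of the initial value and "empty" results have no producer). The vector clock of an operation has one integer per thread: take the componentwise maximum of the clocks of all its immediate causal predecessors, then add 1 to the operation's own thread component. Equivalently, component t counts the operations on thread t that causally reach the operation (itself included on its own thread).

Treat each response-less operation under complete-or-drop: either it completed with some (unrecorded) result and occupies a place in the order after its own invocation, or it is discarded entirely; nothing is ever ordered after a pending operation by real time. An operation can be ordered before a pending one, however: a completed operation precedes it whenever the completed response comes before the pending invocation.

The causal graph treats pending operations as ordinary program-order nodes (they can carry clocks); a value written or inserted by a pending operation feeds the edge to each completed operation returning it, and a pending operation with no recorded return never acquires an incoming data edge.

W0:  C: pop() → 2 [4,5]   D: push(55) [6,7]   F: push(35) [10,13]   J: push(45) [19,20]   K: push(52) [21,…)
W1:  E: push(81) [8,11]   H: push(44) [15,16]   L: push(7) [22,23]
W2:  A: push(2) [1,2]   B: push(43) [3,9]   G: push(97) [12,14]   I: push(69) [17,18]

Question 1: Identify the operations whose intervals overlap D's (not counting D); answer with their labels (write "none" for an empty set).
Answer: B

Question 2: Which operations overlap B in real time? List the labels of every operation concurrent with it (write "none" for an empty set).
Answer: C, D, E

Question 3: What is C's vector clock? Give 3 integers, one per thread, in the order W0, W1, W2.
Answer: (1, 0, 1)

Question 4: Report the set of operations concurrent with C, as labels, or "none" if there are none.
Answer: B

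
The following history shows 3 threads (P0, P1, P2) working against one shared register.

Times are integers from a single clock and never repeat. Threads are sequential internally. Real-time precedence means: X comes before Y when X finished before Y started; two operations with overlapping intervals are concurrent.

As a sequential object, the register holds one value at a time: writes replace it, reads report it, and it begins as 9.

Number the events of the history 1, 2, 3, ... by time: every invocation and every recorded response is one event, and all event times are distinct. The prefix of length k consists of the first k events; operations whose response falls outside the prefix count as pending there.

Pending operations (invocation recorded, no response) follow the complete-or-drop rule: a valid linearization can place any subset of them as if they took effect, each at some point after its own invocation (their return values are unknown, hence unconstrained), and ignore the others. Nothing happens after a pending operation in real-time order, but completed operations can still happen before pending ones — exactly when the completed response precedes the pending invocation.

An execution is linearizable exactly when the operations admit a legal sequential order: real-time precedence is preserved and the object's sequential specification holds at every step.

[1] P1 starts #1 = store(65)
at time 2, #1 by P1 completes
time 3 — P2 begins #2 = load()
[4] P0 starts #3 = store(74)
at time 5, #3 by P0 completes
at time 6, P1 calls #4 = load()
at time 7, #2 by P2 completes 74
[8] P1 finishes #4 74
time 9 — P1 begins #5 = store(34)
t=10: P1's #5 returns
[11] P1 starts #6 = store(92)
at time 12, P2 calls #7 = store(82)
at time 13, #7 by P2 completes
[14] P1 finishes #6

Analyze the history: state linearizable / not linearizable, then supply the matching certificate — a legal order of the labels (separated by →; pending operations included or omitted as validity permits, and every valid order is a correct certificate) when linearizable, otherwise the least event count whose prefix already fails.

linearizable — witness: #1 → #3 → #2 → #4 → #5 → #6 → #7

after step 1 (#1 store(65)): value 65
after step 2 (#3 store(74)): value 74
after step 3 (#2 load() → 74): value 74
after step 4 (#4 load() → 74): value 74
after step 5 (#5 store(34)): value 34
after step 6 (#6 store(92)): value 92
after step 7 (#7 store(82)): value 82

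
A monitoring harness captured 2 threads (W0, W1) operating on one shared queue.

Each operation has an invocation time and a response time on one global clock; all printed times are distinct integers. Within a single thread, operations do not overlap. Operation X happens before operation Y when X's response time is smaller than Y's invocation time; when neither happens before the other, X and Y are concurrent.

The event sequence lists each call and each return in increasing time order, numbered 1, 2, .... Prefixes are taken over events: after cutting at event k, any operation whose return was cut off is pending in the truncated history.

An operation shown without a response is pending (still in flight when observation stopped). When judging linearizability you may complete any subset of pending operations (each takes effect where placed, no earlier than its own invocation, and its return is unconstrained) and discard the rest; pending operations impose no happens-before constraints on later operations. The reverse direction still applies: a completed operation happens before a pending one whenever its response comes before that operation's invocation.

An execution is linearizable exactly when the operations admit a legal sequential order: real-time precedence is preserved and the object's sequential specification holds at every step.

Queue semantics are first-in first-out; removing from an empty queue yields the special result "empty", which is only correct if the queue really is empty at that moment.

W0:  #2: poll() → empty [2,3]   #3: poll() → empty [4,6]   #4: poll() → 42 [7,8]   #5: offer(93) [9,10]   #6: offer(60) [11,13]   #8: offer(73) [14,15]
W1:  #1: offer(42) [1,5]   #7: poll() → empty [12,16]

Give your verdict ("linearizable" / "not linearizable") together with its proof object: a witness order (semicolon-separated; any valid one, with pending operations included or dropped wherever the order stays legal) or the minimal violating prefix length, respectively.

not linearizable — minimal violating prefix: 16 events

already the first 16 events (up to #7's response at time 16) admit no linearization; the first 15 still do
checked exhaustively: 9 real-time-consistent orders of 8 completed operations, zero legal queue replays
for example #1, #2, #3, #4, #5, #6, #7, #8 fails at step 2: #2 poll() → empty is not legal there
for example #1, #2, #3, #4, #5, #6, #8, #7 fails at step 2: #2 poll() → empty is not legal there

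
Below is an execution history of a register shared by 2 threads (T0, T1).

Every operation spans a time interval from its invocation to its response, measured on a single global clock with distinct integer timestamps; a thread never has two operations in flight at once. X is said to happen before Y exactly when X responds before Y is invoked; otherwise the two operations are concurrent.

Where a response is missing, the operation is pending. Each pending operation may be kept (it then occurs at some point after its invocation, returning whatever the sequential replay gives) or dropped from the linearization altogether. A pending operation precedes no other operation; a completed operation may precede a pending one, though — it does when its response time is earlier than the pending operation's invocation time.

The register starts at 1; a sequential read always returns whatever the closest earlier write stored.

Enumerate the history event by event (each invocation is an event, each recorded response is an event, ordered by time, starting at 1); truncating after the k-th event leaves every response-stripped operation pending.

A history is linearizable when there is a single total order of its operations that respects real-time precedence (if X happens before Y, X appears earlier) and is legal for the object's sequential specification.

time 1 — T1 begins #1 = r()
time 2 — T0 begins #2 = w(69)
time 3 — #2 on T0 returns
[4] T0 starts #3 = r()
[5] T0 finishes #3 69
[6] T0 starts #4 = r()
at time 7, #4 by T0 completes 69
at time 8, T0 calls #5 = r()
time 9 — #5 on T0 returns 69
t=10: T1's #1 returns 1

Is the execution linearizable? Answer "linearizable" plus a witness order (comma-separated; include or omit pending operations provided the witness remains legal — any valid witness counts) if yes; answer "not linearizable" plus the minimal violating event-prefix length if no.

1. #1 r() → 1, leaving value 1
2. #2 w(69), leaving value 69
3. #3 r() → 69, leaving value 69
4. #4 r() → 69, leaving value 69
5. #5 r() → 69, leaving value 69

linearizable — witness: #1, #2, #3, #4, #5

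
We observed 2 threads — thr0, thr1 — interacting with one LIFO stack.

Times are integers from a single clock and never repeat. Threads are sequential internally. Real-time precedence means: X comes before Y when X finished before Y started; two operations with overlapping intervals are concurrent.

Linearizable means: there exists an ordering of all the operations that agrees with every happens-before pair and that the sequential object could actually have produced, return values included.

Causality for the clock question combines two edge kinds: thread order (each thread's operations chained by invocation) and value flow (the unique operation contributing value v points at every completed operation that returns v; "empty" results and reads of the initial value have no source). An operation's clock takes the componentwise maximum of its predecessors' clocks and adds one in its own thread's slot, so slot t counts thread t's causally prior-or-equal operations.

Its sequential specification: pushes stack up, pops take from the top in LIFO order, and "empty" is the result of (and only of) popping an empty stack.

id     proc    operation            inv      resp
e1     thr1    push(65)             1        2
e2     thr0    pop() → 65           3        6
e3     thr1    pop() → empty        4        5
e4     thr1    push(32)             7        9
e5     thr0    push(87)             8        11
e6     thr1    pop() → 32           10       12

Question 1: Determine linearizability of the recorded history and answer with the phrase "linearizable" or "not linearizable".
witness order: e1, e2, e3, e4, e6, e5
1. e1 push(65), leaving stack <65>
2. e2 pop() → 65, leaving stack <>
3. e3 pop() → empty, leaving stack <>
4. e4 push(32), leaving stack <32>
5. e6 pop() → 32, leaving stack <>
6. e5 push(87), leaving stack <87>

linearizable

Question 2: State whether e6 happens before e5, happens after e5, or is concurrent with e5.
e6 spans [10,12], e5 spans [8,11]
the intervals overlap in both directions

concurrent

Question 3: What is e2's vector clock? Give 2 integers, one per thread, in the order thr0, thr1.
root op e1, invoked 1: fresh clock plus thr1's own tick → (0, 1)
merge at e3 (invoked 4): VC(e1)=(0, 1), own-thread bump on thr1 → (0, 2)
merge at e2 (invoked 3): VC(e1)=(0, 1), own-thread bump on thr0 → (1, 1)
merge at e4 (invoked 7): VC(e3)=(0, 2), own-thread bump on thr1 → (0, 3)
merge at e5 (invoked 8): VC(e2)=(1, 1), own-thread bump on thr0 → (2, 1)
merge at e6 (invoked 10): VC(e4)=(0, 3), own-thread bump on thr1 → (0, 4)
target: VC(e2) = (1, 1)

(1, 1)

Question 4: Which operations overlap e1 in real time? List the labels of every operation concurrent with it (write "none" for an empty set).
e1 spans [1,2]: anything still running between times 1 and 2 counts as concurrent
e2 [3,6]: after
e3 [4,5]: after
e4 [7,9]: after
e5 [8,11]: after
e6 [10,12]: after

none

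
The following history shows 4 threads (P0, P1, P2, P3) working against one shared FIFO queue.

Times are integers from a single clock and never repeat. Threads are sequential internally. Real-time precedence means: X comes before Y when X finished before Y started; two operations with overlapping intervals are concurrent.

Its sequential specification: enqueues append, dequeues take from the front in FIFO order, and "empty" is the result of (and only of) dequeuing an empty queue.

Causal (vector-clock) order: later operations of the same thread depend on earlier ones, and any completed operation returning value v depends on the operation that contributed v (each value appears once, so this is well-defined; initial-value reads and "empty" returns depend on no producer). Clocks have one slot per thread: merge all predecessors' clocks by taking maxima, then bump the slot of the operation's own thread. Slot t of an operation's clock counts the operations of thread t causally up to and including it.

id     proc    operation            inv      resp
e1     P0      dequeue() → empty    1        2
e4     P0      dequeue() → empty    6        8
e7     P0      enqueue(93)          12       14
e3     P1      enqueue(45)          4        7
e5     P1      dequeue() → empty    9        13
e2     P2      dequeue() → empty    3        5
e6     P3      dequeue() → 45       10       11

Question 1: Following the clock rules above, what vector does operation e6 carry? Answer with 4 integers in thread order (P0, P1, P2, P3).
Answer: (0, 1, 0, 1)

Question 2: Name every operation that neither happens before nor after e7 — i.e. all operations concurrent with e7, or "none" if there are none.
Answer: e5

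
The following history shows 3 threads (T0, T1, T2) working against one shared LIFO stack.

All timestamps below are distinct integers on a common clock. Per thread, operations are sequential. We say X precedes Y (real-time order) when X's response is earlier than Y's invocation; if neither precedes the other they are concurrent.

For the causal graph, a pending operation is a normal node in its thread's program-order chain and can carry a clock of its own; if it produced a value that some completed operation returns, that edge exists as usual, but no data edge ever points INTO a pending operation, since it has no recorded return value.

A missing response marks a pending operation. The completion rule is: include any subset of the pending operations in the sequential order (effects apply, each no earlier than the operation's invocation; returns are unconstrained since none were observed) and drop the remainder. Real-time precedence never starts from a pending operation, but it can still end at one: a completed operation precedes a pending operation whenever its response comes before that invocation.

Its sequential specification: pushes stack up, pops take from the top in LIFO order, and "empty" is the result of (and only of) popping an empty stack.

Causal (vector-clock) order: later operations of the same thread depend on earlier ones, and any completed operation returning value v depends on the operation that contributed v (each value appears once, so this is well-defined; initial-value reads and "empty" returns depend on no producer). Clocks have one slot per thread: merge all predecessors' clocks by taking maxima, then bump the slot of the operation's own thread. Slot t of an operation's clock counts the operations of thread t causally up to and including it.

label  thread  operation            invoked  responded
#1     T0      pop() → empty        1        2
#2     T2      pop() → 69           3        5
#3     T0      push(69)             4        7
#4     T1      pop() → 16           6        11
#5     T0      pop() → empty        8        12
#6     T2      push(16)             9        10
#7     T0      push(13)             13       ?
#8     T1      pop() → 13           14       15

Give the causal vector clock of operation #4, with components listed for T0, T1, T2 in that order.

VC(#1, invoked at 1): no causal predecessors; +1 on T0 → (1, 0, 0)
invoked at 4, #3 merges VC(#1)=(1, 0, 0) and bumps T0's slot → (2, 0, 0)
invoked at 3, #2 merges VC(#3)=(2, 0, 0) and bumps T2's slot → (2, 0, 1)
invoked at 8, #5 merges VC(#3)=(2, 0, 0) and bumps T0's slot → (3, 0, 0)
invoked at 9, #6 merges VC(#2)=(2, 0, 1) and bumps T2's slot → (2, 0, 2)
invoked at 13, #7 merges VC(#5)=(3, 0, 0) and bumps T0's slot → (4, 0, 0)
invoked at 6, #4 merges VC(#6)=(2, 0, 2) and bumps T1's slot → (2, 1, 2)
invoked at 14, #8 merges VC(#4)=(2, 1, 2), VC(#7)=(4, 0, 0) and bumps T1's slot → (4, 2, 2)
target: VC(#4) = (2, 1, 2)

(2, 1, 2)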